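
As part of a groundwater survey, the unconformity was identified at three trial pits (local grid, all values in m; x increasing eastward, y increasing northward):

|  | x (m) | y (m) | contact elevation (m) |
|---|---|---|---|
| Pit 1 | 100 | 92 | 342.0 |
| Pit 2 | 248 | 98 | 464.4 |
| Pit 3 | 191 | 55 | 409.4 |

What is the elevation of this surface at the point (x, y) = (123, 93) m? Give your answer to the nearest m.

361 m

Let the plane be z = a·x + b·y + c.
Pit 2−Pit 1: 148a + 6b = 122.4;  Pit 3−Pit 1: 91a − 37b = 67.4.
Solving gives a = 0.81920, b = 0.19316.
Then c = 342 − a·100 − b·92 = 242.31.
At (123, 93): z = 100.8 + 18.0 + 242.31 = 361.0 m.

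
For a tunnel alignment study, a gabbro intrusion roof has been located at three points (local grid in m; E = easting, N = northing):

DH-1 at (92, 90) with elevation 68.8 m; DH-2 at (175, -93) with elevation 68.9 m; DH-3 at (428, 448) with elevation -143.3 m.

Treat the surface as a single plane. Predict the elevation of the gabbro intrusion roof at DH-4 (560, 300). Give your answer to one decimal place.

Let the plane be z = a·E + b·N + c.
DH-2−DH-1: 83a − 183b = 0.1;  DH-3−DH-1: 336a + 358b = −212.1.
Solving gives a = −0.42519, b = −0.19339.
Then c = 68.8 − a·92 − b·90 = 125.32.
At (560, 300): z = −238.1 − 58.0 + 125.32 = -170.8 m.

-170.8 m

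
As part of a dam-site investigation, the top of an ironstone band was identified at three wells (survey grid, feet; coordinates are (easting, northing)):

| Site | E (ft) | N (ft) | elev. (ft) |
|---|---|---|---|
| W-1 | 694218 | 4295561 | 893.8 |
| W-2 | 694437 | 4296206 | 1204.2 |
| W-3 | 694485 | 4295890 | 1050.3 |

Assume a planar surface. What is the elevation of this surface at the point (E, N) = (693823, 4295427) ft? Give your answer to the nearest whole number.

Two edge vectors: W-1→W-2 = (219, 645, 310.4), W-1→W-3 = (267, 329, 156.5).
Normal n = (W-1→W-2) × (W-1→W-3) = (-1179.1, 48603.3, -100164).
So ∂z/∂E = −n_x/n_z = −0.01177169 and ∂z/∂N = −n_y/n_z = 0.48523721.
Intercept c from W-1: 893.8 + 8172.12 − 2084366.04 = −2075300.12.
At (693823, 4295427): z = −8167.5 + 2084301.0 − 2075300.12 = 833.4 ft.

833 ft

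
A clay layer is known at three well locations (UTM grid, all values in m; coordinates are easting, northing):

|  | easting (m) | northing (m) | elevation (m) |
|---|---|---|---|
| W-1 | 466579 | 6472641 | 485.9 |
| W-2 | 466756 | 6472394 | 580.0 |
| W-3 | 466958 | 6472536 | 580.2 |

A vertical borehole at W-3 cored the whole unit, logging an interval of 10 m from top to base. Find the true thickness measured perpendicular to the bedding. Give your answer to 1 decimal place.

Let the plane be z = a·easting + b·northing + c.
W-2−W-1: 177a − 247b = 94.1;  W-3−W-1: 379a − 105b = 94.3.
Solving gives a = 0.17875, b = −0.25288.
|∇z| = √(a²+b²) = 0.30968, so dip δ = arctan(0.30968) = 17.21°.
True thickness = vertical thickness × cos δ = 10 × cos 17.21° = 9.6 m.

9.6 m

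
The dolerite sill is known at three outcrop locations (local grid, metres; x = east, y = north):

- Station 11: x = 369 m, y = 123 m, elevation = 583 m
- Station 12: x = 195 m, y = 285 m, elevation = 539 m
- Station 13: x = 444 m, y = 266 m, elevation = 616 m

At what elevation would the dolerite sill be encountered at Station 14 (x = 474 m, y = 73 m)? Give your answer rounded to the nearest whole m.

Let the plane be z = a·x + b·y + c.
Station 12−Station 11: −174a + 162b = −44;  Station 13−Station 11: 75a + 143b = 33.
Solving gives a = 0.31427, b = 0.06594.
Then c = 583 − a·369 − b·123 = 458.92.
At (474, 73): z = 149.0 + 4.8 + 458.92 = 612.7 m.

613 m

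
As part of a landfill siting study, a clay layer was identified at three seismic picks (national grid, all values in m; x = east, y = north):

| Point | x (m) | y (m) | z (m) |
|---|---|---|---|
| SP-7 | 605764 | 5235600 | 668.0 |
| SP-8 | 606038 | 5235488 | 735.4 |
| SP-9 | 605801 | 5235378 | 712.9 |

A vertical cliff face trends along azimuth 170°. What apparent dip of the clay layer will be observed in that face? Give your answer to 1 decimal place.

Two edge vectors: SP-7→SP-8 = (274, -112, 67.4), SP-7→SP-9 = (37, -222, 44.9).
Normal n = (SP-7→SP-8) × (SP-7→SP-9) = (9934, -9808.8, -56684).
So ∂z/∂x = −n_x/n_z = 0.17525 and ∂z/∂y = −n_y/n_z = −0.17304.
Unit vector along 170° is (sin 170°, cos 170°) = (0.1736, -0.9848).
Slope in that direction = a·(0.1736) + b·(-0.9848) = 0.20085.
Apparent dip = arctan|0.20085| = 11.4° (true dip is 13.8°, so apparent ≤ true as expected).

11.4°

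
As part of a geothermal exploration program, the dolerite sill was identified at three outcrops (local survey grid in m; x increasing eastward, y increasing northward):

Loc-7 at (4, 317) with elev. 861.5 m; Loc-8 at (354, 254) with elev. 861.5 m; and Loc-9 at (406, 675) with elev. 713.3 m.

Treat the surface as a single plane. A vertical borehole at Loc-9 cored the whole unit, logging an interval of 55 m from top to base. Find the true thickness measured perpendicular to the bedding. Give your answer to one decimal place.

Two edge vectors: Loc-7→Loc-8 = (350, -63, 0), Loc-7→Loc-9 = (402, 358, -148.2).
Normal n = (Loc-7→Loc-8) × (Loc-7→Loc-9) = (9336.6, 51870, 150626).
So ∂z/∂x = −n_x/n_z = −0.06199 and ∂z/∂y = −n_y/n_z = −0.34436.
|∇z| = √(a²+b²) = 0.34990, so dip δ = arctan(0.34990) = 19.28°.
True thickness = vertical thickness × cos δ = 55 × cos 19.28° = 51.9 m.

51.9 m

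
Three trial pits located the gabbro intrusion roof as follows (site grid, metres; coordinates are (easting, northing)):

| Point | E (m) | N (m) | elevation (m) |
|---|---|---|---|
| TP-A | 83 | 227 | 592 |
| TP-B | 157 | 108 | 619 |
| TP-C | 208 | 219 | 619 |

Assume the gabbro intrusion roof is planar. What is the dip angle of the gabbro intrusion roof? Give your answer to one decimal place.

13.0°

Two edge vectors: TP-A→TP-B = (74, -119, 27), TP-A→TP-C = (125, -8, 27).
Normal n = (TP-A→TP-B) × (TP-A→TP-C) = (-2997, 1377, 14283).
So ∂z/∂E = −n_x/n_z = 0.20983 and ∂z/∂N = −n_y/n_z = −0.09641.
Gradient magnitude |∇z| = √(a² + b²) = √(0.04403 + 0.00929) = 0.23092.
True dip = arctan(0.23092) = 13.0°, dipping toward WNW (azimuth ≈ 295°).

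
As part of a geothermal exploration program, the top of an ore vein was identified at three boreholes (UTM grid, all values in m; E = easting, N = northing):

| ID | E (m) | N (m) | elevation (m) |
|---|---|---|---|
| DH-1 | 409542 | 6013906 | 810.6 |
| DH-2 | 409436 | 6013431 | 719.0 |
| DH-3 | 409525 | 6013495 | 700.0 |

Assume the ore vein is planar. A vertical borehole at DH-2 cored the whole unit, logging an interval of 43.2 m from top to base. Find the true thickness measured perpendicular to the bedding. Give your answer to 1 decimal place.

Two edge vectors: DH-1→DH-2 = (-106, -475, -91.6), DH-1→DH-3 = (-17, -411, -110.6).
Normal n = (DH-1→DH-2) × (DH-1→DH-3) = (14887.4, -10166.4, 35491).
So ∂z/∂E = −n_x/n_z = −0.41947 and ∂z/∂N = −n_y/n_z = 0.28645.
|∇z| = √(a²+b²) = 0.50795, so dip δ = arctan(0.50795) = 26.93°.
True thickness = vertical thickness × cos δ = 43.2 × cos 26.93° = 38.5 m.

38.5 m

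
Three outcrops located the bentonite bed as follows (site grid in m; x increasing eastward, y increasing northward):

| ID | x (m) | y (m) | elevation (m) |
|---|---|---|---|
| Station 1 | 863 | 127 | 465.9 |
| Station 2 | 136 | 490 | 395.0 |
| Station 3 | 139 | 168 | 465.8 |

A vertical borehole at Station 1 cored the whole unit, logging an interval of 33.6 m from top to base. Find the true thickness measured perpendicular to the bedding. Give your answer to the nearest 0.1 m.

Two edge vectors: Station 1→Station 2 = (-727, 363, -70.9), Station 1→Station 3 = (-724, 41, -0.1).
Normal n = (Station 1→Station 2) × (Station 1→Station 3) = (2870.6, 51258.9, 233005).
So ∂z/∂x = −n_x/n_z = −0.01232 and ∂z/∂y = −n_y/n_z = −0.21999.
|∇z| = √(a²+b²) = 0.22034, so dip δ = arctan(0.22034) = 12.43°.
True thickness = vertical thickness × cos δ = 33.6 × cos 12.43° = 32.8 m.

32.8 m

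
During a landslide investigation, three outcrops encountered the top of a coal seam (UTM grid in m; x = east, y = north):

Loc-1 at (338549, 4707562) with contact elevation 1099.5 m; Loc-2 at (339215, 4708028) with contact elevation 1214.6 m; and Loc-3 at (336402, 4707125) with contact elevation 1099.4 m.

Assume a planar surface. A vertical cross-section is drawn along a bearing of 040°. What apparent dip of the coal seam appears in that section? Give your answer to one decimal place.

Two edge vectors: Loc-1→Loc-2 = (666, 466, 115.1), Loc-1→Loc-3 = (-2147, -437, -0.1).
Normal n = (Loc-1→Loc-2) × (Loc-1→Loc-3) = (50252.1, -247053.1, 709460).
So ∂z/∂x = −n_x/n_z = −0.07083 and ∂z/∂y = −n_y/n_z = 0.34823.
Unit vector along 040° is (sin 40°, cos 40°) = (0.6428, 0.7660).
Slope in that direction = a·(0.6428) + b·(0.7660) = 0.22123.
Apparent dip = arctan|0.22123| = 12.5° (true dip is 19.6°, so apparent ≤ true as expected).

12.5°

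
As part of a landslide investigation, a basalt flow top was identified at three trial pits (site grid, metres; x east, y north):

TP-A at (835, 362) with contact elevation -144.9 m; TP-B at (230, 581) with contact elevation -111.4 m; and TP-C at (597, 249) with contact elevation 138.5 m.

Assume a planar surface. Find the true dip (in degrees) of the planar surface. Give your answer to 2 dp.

55.64°

Let the plane be z = a·x + b·y + c.
TP-B−TP-A: −605a + 219b = 33.5;  TP-C−TP-A: −238a − 113b = 283.4.
Solving gives a = −0.54653, b = −1.35686.
Gradient magnitude |∇z| = √(a² + b²) = √(0.29870 + 1.84107) = 1.46279.
True dip = arctan(1.46279) = 55.64°, dipping toward NNE (azimuth ≈ 022°).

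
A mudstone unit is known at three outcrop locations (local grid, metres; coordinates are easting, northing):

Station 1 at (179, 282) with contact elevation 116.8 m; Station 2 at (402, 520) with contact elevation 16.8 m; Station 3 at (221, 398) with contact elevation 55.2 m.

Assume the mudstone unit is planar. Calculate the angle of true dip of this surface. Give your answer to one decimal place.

32.3°

Two edge vectors: Station 1→Station 2 = (223, 238, -100), Station 1→Station 3 = (42, 116, -61.6).
Normal n = (Station 1→Station 2) × (Station 1→Station 3) = (-3060.8, 9536.8, 15872).
So ∂z/∂easting = −n_x/n_z = 0.19284 and ∂z/∂northing = −n_y/n_z = −0.60086.
Gradient magnitude |∇z| = √(a² + b²) = √(0.03719 + 0.36103) = 0.63104.
True dip = arctan(0.63104) = 32.3°, dipping toward NNW (azimuth ≈ 342°).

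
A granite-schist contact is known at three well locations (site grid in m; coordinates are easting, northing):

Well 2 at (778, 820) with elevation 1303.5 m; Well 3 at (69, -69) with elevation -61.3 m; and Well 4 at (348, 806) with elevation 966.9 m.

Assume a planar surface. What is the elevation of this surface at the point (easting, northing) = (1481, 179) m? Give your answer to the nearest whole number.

Two edge vectors: Well 2→Well 3 = (-709, -889, -1364.8), Well 2→Well 4 = (-430, -14, -336.6).
Normal n = (Well 2→Well 3) × (Well 2→Well 4) = (280130.2, 348214.6, -372344).
So ∂z/∂easting = −n_x/n_z = 0.75234 and ∂z/∂northing = −n_y/n_z = 0.93520.
Intercept c from Well 2: 1303.5 − 585.32 − 766.86 = −48.68.
At (1481, 179): z = 1114.2 + 167.4 − 48.68 = 1232.9 m.

1233 m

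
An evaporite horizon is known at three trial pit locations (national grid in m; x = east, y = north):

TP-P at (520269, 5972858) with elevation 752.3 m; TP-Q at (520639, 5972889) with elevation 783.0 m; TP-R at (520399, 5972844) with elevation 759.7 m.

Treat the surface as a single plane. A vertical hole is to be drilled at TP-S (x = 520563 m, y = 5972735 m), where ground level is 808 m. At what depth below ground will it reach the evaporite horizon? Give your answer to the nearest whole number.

51 m

Two edge vectors: TP-P→TP-Q = (370, 31, 30.7), TP-P→TP-R = (130, -14, 7.4).
Normal n = (TP-P→TP-Q) × (TP-P→TP-R) = (659.2, 1253, -9210).
So ∂z/∂x = −n_x/n_z = 0.07157438 and ∂z/∂y = −n_y/n_z = 0.13604777.
Intercept c from TP-P: 752.3 − 37237.93 − 812594.04 = −849079.67.
At (520563, 5972735): z_contact = 37259.0 + 812577.3 − 849079.67 = 756.6 m.
Depth below ground = 808 − 756.6 = 51 m.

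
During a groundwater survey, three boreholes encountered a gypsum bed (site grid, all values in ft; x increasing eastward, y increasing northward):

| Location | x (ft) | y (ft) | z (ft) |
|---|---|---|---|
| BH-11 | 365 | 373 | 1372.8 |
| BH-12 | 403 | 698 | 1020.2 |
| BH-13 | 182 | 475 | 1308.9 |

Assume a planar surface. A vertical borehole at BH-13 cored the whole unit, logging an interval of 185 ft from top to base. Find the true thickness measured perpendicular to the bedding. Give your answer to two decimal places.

125.46 ft

Let the plane be z = a·x + b·y + c.
BH-12−BH-11: 38a + 325b = −352.6;  BH-13−BH-11: −183a + 102b = −63.9.
Solving gives a = −0.23990, b = −1.05687.
|∇z| = √(a²+b²) = 1.08376, so dip δ = arctan(1.08376) = 47.30°.
True thickness = vertical thickness × cos δ = 185 × cos 47.30° = 125.46 ft.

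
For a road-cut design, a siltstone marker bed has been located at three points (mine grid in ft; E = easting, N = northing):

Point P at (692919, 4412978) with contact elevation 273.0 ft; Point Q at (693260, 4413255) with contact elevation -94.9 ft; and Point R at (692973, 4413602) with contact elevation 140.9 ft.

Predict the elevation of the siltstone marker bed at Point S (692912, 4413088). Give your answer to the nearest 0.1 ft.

265.8 ft

Let the plane be z = a·E + b·N + c.
Point Q−Point P: 341a + 277b = −367.9;  Point R−Point P: 54a + 624b = −132.1.
Solving gives a = −0.975493110, b = −0.127281045.
Then c = 273 − a·692919 − b·4412978 = 1237899.16.
At (692912, 4413088): z = −675930.9 − 561702.5 + 1237899.16 = 265.8 ft.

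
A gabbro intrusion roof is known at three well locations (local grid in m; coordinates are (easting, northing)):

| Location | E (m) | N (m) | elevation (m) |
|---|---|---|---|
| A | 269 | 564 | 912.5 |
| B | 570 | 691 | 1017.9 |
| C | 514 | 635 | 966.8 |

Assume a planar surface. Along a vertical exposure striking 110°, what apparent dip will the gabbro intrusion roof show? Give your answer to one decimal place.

Two edge vectors: A→B = (301, 127, 105.4), A→C = (245, 71, 54.3).
Normal n = (A→B) × (A→C) = (-587.3, 9478.7, -9744).
So ∂z/∂E = −n_x/n_z = −0.06027 and ∂z/∂N = −n_y/n_z = 0.97277.
Unit vector along 110° is (sin 110°, cos 110°) = (0.9397, -0.3420).
Slope in that direction = a·(0.9397) + b·(-0.3420) = −0.38935.
Apparent dip = arctan|0.38935| = 21.3° (true dip is 44.3°, so apparent ≤ true as expected).

21.3°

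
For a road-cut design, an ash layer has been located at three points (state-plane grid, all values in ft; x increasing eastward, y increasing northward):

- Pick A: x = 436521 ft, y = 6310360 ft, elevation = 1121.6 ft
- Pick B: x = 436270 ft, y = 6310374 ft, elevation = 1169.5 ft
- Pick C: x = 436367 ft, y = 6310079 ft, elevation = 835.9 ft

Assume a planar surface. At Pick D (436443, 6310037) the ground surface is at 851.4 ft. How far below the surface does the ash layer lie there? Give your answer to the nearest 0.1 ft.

Two edge vectors: Pick A→Pick B = (-251, 14, 47.9), Pick A→Pick C = (-154, -281, -285.7).
Normal n = (Pick A→Pick B) × (Pick A→Pick C) = (9460.1, -79087.3, 72687).
So ∂z/∂x = −n_x/n_z = −0.130148445 and ∂z/∂y = −n_y/n_z = 1.088052884.
Intercept c from Pick A: 1121.6 + 56812.53 − 6866005.40 = −6808071.27.
At (436443, 6310037): z_contact = −56802.38 + 6865653.96 − 6808071.27 = 780.31 ft.
Depth below ground = 851.4 − 780.31 = 71.1 ft.

71.1 ft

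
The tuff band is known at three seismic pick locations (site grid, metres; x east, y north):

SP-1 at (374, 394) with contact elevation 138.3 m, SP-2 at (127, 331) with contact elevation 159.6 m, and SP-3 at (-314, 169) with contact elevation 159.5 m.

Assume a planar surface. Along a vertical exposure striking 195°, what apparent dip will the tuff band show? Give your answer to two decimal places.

Two edge vectors: SP-1→SP-2 = (-247, -63, 21.3), SP-1→SP-3 = (-688, -225, 21.2).
Normal n = (SP-1→SP-2) × (SP-1→SP-3) = (3456.9, -9418, 12231).
So ∂z/∂x = −n_x/n_z = −0.28263 and ∂z/∂y = −n_y/n_z = 0.77001.
Unit vector along 195° is (sin 195°, cos 195°) = (-0.2588, -0.9659).
Slope in that direction = a·(-0.2588) + b·(-0.9659) = −0.67062.
Apparent dip = arctan|0.67062| = 33.85° (true dip is 39.4°, so apparent ≤ true as expected).

33.85°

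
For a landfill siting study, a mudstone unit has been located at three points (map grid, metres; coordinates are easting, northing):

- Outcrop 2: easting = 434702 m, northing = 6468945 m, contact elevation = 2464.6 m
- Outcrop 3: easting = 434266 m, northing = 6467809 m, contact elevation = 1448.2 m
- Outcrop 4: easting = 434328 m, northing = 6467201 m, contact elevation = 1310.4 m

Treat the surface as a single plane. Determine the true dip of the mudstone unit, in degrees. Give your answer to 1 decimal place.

54.9°

Let the plane be z = a·easting + b·northing + c.
Outcrop 3−Outcrop 2: −436a − 1136b = −1016.4;  Outcrop 4−Outcrop 2: −374a − 1744b = −1154.2.
Solving gives a = 1.37527, b = 0.36689.
Gradient magnitude |∇z| = √(a² + b²) = √(1.89137 + 0.13461) = 1.42337.
True dip = arctan(1.42337) = 54.9°, dipping toward WSW (azimuth ≈ 255°).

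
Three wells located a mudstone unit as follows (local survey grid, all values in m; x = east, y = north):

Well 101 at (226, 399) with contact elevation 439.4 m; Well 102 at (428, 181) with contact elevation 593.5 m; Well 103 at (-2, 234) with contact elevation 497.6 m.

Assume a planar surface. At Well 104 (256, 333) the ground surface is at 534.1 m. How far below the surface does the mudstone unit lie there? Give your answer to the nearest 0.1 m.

Two edge vectors: Well 101→Well 102 = (202, -218, 154.1), Well 101→Well 103 = (-228, -165, 58.2).
Normal n = (Well 101→Well 102) × (Well 101→Well 103) = (12738.9, -46891.2, -83034).
So ∂z/∂x = −n_x/n_z = 0.15342 and ∂z/∂y = −n_y/n_z = −0.56472.
Intercept c from Well 101: 439.4 − 34.67 + 225.32 = 630.05.
At (256, 333): z_contact = 39.27 − 188.05 + 630.05 = 481.27 m.
Depth below ground = 534.1 − 481.27 = 52.8 m.

52.8 m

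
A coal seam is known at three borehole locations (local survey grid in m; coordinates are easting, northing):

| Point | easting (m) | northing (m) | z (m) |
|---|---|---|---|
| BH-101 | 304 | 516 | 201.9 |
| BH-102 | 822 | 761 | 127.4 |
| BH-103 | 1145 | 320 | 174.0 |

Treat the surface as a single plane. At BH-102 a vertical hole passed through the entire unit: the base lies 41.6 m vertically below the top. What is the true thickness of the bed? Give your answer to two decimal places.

41.00 m

Two edge vectors: BH-101→BH-102 = (518, 245, -74.5), BH-101→BH-103 = (841, -196, -27.9).
Normal n = (BH-101→BH-102) × (BH-101→BH-103) = (-21437.5, -48202.3, -307573).
So ∂z/∂easting = −n_x/n_z = −0.06970 and ∂z/∂northing = −n_y/n_z = −0.15672.
|∇z| = √(a²+b²) = 0.17152, so dip δ = arctan(0.17152) = 9.73°.
True thickness = vertical thickness × cos δ = 41.6 × cos 9.73° = 41.00 m.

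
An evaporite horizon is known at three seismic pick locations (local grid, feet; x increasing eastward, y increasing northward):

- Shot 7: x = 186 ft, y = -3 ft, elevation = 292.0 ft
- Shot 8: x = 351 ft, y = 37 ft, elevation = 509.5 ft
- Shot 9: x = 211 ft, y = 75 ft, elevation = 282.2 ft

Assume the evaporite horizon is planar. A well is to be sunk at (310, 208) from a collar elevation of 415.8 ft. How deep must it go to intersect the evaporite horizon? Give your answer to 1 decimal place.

Let the plane be z = a·x + b·y + c.
Shot 8−Shot 7: 165a + 40b = 217.5;  Shot 9−Shot 7: 25a + 78b = −9.8.
Solving gives a = 1.46226, b = −0.59431.
Then c = 292 − a·186 − b·-3 = 18.24.
At (310, 208): z_contact = 453.30 − 123.62 + 18.24 = 347.92 ft.
Depth below ground = 415.8 − 347.92 = 67.9 ft.

67.9 ft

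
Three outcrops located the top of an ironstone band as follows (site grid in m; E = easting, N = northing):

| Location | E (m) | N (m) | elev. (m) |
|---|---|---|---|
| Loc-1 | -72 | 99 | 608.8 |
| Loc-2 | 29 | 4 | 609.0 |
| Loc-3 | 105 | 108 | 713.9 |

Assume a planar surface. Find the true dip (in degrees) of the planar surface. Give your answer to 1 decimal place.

39.4°

Two edge vectors: Loc-1→Loc-2 = (101, -95, 0.2), Loc-1→Loc-3 = (177, 9, 105.1).
Normal n = (Loc-1→Loc-2) × (Loc-1→Loc-3) = (-9986.3, -10579.7, 17724).
So ∂z/∂E = −n_x/n_z = 0.56343 and ∂z/∂N = −n_y/n_z = 0.59691.
Gradient magnitude |∇z| = √(a² + b²) = √(0.31746 + 0.35631) = 0.82083.
True dip = arctan(0.82083) = 39.4°, dipping toward SW (azimuth ≈ 223°).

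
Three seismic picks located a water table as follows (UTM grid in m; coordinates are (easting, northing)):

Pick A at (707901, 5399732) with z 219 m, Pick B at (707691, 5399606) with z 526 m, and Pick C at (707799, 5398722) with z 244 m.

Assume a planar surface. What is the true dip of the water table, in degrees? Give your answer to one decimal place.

Two edge vectors: Pick A→Pick B = (-210, -126, 307), Pick A→Pick C = (-102, -1010, 25).
Normal n = (Pick A→Pick B) × (Pick A→Pick C) = (306920, -26064, 199248).
So ∂z/∂E = −n_x/n_z = −1.54039 and ∂z/∂N = −n_y/n_z = 0.13081.
Gradient magnitude |∇z| = √(a² + b²) = √(2.37281 + 0.01711) = 1.54594.
True dip = arctan(1.54594) = 57.1°, dipping toward E (azimuth ≈ 095°).

57.1°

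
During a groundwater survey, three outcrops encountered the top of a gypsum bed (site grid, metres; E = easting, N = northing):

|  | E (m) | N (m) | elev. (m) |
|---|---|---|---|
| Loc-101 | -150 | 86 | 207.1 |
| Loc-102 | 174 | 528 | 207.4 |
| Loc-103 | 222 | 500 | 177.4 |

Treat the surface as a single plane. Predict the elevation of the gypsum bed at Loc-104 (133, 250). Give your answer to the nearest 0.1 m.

136.0 m

Let the plane be z = a·E + b·N + c.
Loc-102−Loc-101: 324a + 442b = 0.3;  Loc-103−Loc-101: 372a + 414b = −29.7.
Solving gives a = −0.43752, b = 0.32139.
Then c = 207.1 − a·-150 − b·86 = 113.83.
At (133, 250): z = −58.2 + 80.3 + 113.83 = 136.0 m.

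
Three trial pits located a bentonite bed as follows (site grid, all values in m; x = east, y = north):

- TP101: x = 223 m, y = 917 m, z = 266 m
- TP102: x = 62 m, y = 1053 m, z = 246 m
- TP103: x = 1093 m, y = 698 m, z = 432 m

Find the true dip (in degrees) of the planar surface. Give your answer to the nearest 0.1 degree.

13.8°

Let the plane be z = a·x + b·y + c.
TP102−TP101: −161a + 136b = −20;  TP103−TP101: 870a − 219b = 166.
Solving gives a = 0.21907, b = 0.11228.
Gradient magnitude |∇z| = √(a² + b²) = √(0.04799 + 0.01261) = 0.24617.
True dip = arctan(0.24617) = 13.8°, dipping toward WSW (azimuth ≈ 243°).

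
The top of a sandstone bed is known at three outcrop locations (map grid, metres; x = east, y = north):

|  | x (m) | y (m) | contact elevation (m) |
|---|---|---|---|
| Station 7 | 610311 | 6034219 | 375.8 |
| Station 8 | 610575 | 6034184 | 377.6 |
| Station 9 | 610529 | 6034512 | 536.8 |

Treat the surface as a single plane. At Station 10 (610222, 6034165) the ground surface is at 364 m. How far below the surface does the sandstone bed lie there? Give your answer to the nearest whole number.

Two edge vectors: Station 7→Station 8 = (264, -35, 1.8), Station 7→Station 9 = (218, 293, 161).
Normal n = (Station 7→Station 8) × (Station 7→Station 9) = (-6162.4, -42111.6, 84982).
So ∂z/∂x = −n_x/n_z = 0.07251418 and ∂z/∂y = −n_y/n_z = 0.49553553.
Intercept c from Station 7: 375.8 − 44256.20 − 2990169.88 = −3034050.28.
At (610222, 6034165): z_contact = 44249.7 + 2990143.1 − 3034050.28 = 342.6 m.
Depth below ground = 364 − 342.6 = 21 m.

21 m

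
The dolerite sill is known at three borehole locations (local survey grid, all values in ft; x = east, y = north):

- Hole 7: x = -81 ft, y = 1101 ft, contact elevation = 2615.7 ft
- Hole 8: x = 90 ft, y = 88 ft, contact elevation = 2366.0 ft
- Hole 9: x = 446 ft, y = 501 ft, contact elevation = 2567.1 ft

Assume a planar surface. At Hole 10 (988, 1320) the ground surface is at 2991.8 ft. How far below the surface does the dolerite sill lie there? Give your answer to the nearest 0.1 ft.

Two edge vectors: Hole 7→Hole 8 = (171, -1013, -249.7), Hole 7→Hole 9 = (527, -600, -48.6).
Normal n = (Hole 7→Hole 8) × (Hole 7→Hole 9) = (-100588.2, -123281.3, 431251).
So ∂z/∂x = −n_x/n_z = 0.233247 and ∂z/∂y = −n_y/n_z = 0.285869.
Intercept c from Hole 7: 2615.7 + 18.89 − 314.74 = 2319.85.
At (988, 1320): z_contact = 230.45 + 377.35 + 2319.85 = 2927.65 ft.
Depth below ground = 2991.8 − 2927.65 = 64.2 ft.

64.2 ft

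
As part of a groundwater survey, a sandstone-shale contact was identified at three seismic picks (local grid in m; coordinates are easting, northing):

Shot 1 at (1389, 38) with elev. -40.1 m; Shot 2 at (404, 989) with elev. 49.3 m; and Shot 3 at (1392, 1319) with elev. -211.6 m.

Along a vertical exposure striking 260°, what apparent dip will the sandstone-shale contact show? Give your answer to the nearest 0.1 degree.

Let the plane be z = a·easting + b·northing + c.
Shot 2−Shot 1: −985a + 951b = 89.4;  Shot 3−Shot 1: 3a + 1281b = −171.5.
Solving gives a = −0.21952, b = −0.13337.
Unit vector along 260° is (sin 260°, cos 260°) = (-0.9848, -0.1736).
Slope in that direction = a·(-0.9848) + b·(-0.1736) = 0.23935.
Apparent dip = arctan|0.23935| = 13.5° (true dip is 14.4°, so apparent ≤ true as expected).

13.5°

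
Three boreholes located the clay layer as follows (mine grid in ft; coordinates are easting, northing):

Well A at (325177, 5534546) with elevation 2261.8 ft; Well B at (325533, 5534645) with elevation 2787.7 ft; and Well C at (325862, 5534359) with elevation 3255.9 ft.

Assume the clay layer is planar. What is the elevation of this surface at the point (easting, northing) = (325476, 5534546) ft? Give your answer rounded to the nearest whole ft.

Two edge vectors: Well A→Well B = (356, 99, 525.9), Well A→Well C = (685, -187, 994.1).
Normal n = (Well A→Well B) × (Well A→Well C) = (196759.2, 6341.9, -134387).
So ∂z/∂easting = −n_x/n_z = 1.46412376 and ∂z/∂northing = −n_y/n_z = 0.04719132.
Intercept c from Well A: 2261.8 − 476099.37 − 261182.53 = −735020.11.
At (325476, 5534546): z = 476537.1 + 261182.5 − 735020.11 = 2699.6 ft.

2700 ft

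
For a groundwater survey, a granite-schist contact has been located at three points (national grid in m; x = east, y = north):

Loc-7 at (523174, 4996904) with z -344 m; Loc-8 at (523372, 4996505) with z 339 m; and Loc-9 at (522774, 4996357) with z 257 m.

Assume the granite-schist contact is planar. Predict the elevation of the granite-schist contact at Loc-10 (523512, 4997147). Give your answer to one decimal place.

-530.9 m

Two edge vectors: Loc-7→Loc-8 = (198, -399, 683), Loc-7→Loc-9 = (-400, -547, 601).
Normal n = (Loc-7→Loc-8) × (Loc-7→Loc-9) = (133802, -392198, -267906).
So ∂z/∂x = −n_x/n_z = 0.499436369 and ∂z/∂y = −n_y/n_z = −1.463938844.
Intercept c from Loc-7: -344 − 261292.12 + 7315161.87 = 7053525.74.
At (523512, 4997147): z = 261460.9 − 7315517.6 + 7053525.74 = -530.9 m.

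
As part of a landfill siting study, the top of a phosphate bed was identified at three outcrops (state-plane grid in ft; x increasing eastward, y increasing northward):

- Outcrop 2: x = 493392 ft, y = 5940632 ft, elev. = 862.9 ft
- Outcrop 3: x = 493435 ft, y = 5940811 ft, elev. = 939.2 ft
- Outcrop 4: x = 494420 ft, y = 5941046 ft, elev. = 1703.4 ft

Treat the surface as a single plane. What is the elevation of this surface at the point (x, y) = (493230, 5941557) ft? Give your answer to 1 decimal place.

982.4 ft

Two edge vectors: Outcrop 2→Outcrop 3 = (43, 179, 76.3), Outcrop 2→Outcrop 4 = (1028, 414, 840.5).
Normal n = (Outcrop 2→Outcrop 3) × (Outcrop 2→Outcrop 4) = (118861.3, 42294.9, -166210).
So ∂z/∂x = −n_x/n_z = 0.715127249 and ∂z/∂y = −n_y/n_z = 0.254466639.
Intercept c from Outcrop 2: 862.9 − 352838.06 − 1511692.66 = −1863667.82.
At (493230, 5941557): z = 352722.2 + 1511928.0 − 1863667.82 = 982.4 ft.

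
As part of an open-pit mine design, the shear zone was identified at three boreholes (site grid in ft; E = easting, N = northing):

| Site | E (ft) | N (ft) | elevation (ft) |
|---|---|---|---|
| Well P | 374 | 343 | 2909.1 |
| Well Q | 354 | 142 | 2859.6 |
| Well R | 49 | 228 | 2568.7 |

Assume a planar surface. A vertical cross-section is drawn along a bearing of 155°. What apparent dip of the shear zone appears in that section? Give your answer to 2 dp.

Two edge vectors: Well P→Well Q = (-20, -201, -49.5), Well P→Well R = (-325, -115, -340.4).
Normal n = (Well P→Well Q) × (Well P→Well R) = (62727.9, 9279.5, -63025).
So ∂z/∂E = −n_x/n_z = 0.99529 and ∂z/∂N = −n_y/n_z = 0.14724.
Unit vector along 155° is (sin 155°, cos 155°) = (0.4226, -0.9063).
Slope in that direction = a·(0.4226) + b·(-0.9063) = 0.28719.
Apparent dip = arctan|0.28719| = 16.02° (true dip is 45.2°, so apparent ≤ true as expected).

16.02°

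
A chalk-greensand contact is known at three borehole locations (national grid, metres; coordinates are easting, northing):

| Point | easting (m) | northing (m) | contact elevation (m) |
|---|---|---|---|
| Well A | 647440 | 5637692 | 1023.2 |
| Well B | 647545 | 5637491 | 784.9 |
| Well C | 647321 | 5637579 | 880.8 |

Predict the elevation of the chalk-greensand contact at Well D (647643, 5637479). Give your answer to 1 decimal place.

775.0 m

Let the plane be z = a·easting + b·northing + c.
Well B−Well A: 105a − 201b = −238.3;  Well C−Well A: −119a − 113b = −142.4.
Solving gives a = 0.047353566, b = 1.210309077.
Then c = 1023.2 − a·647440 − b·5637692 = −6852985.19.
At (647643, 5637479): z = 30668.2 + 6823092.0 − 6852985.19 = 775.0 m.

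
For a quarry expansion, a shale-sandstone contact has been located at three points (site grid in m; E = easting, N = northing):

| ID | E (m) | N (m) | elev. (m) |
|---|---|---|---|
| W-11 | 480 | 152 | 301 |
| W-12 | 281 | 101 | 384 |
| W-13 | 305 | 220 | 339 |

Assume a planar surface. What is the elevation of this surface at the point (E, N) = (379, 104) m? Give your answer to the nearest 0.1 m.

350.0 m

Let the plane be z = a·E + b·N + c.
W-12−W-11: −199a − 51b = 83;  W-13−W-11: −175a + 68b = 38.
Solving gives a = −0.33762, b = −0.31006.
Then c = 301 − a·480 − b·152 = 510.19.
At (379, 104): z = −128.0 − 32.2 + 510.19 = 350.0 m.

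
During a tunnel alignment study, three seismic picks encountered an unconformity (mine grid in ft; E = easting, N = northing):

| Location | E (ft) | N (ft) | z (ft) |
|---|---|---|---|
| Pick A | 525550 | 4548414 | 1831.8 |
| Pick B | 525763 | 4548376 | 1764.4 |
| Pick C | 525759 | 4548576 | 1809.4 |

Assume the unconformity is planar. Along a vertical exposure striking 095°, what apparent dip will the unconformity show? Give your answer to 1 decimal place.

Two edge vectors: Pick A→Pick B = (213, -38, -67.4), Pick A→Pick C = (209, 162, -22.4).
Normal n = (Pick A→Pick B) × (Pick A→Pick C) = (11770, -9315.4, 42448).
So ∂z/∂E = −n_x/n_z = −0.27728 and ∂z/∂N = −n_y/n_z = 0.21945.
Unit vector along 095° is (sin 95°, cos 95°) = (0.9962, -0.0872).
Slope in that direction = a·(0.9962) + b·(-0.0872) = −0.29535.
Apparent dip = arctan|0.29535| = 16.5° (true dip is 19.5°, so apparent ≤ true as expected).

16.5°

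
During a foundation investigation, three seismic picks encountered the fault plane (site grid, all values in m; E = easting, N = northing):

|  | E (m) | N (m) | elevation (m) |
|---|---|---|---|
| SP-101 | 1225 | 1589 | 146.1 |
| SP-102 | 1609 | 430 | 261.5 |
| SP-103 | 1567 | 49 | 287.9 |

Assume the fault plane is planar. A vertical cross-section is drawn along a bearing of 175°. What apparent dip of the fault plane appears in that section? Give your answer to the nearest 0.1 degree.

4.7°

Two edge vectors: SP-101→SP-102 = (384, -1159, 115.4), SP-101→SP-103 = (342, -1540, 141.8).
Normal n = (SP-101→SP-102) × (SP-101→SP-103) = (13369.8, -14984.4, -194982).
So ∂z/∂E = −n_x/n_z = 0.06857 and ∂z/∂N = −n_y/n_z = −0.07685.
Unit vector along 175° is (sin 175°, cos 175°) = (0.0872, -0.9962).
Slope in that direction = a·(0.0872) + b·(-0.9962) = 0.08253.
Apparent dip = arctan|0.08253| = 4.7° (true dip is 5.9°, so apparent ≤ true as expected).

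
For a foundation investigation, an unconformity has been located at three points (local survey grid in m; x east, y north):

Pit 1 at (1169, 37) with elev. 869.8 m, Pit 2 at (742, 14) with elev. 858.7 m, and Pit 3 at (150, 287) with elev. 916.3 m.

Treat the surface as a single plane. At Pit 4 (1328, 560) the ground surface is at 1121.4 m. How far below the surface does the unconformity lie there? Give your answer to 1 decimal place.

Two edge vectors: Pit 1→Pit 2 = (-427, -23, -11.1), Pit 1→Pit 3 = (-1019, 250, 46.5).
Normal n = (Pit 1→Pit 2) × (Pit 1→Pit 3) = (1705.5, 31166.4, -130187).
So ∂z/∂x = −n_x/n_z = 0.013100 and ∂z/∂y = −n_y/n_z = 0.239397.
Intercept c from Pit 1: 869.8 − 15.31 − 8.86 = 845.63.
At (1328, 560): z_contact = 17.40 + 134.06 + 845.63 = 997.09 m.
Depth below ground = 1121.4 − 997.09 = 124.3 m.

124.3 m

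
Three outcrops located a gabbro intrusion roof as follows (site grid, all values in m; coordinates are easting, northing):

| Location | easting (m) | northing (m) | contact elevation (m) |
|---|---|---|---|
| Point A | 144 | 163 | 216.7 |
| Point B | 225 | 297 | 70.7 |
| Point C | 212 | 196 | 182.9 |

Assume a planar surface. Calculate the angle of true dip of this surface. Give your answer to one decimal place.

48.2°

Two edge vectors: Point A→Point B = (81, 134, -146), Point A→Point C = (68, 33, -33.8).
Normal n = (Point A→Point B) × (Point A→Point C) = (288.8, -7190.2, -6439).
So ∂z/∂easting = −n_x/n_z = 0.04485 and ∂z/∂northing = −n_y/n_z = −1.11666.
Gradient magnitude |∇z| = √(a² + b²) = √(0.00201 + 1.24694) = 1.11756.
True dip = arctan(1.11756) = 48.2°, dipping toward N (azimuth ≈ 358°).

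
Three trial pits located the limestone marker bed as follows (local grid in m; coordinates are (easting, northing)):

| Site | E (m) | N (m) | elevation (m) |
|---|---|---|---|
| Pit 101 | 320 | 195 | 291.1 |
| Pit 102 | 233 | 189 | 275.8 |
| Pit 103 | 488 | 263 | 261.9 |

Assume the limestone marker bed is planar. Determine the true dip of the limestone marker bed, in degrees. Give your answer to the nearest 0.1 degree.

Let the plane be z = a·E + b·N + c.
Pit 102−Pit 101: −87a − 6b = −15.3;  Pit 103−Pit 101: 168a + 68b = −29.2.
Solving gives a = 0.24768, b = −1.04132.
Gradient magnitude |∇z| = √(a² + b²) = √(0.06134 + 1.08435) = 1.07037.
True dip = arctan(1.07037) = 46.9°, dipping toward NNW (azimuth ≈ 347°).

46.9°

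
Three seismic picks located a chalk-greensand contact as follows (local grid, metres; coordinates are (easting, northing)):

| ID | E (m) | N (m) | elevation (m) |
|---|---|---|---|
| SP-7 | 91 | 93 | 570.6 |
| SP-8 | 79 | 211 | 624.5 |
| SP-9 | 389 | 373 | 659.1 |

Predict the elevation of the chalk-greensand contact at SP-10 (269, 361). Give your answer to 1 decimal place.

Let the plane be z = a·E + b·N + c.
SP-8−SP-7: −12a + 118b = 53.9;  SP-9−SP-7: 298a + 280b = 88.5.
Solving gives a = −0.12068, b = 0.44451.
Then c = 570.6 − a·91 − b·93 = 540.24.
At (269, 361): z = −32.5 + 160.5 + 540.24 = 668.2 m.

668.2 m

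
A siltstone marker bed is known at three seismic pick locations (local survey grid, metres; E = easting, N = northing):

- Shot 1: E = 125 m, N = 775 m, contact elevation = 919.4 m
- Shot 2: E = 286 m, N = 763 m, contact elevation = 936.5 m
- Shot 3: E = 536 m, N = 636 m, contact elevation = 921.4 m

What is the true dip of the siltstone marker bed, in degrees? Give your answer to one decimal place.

Two edge vectors: Shot 1→Shot 2 = (161, -12, 17.1), Shot 1→Shot 3 = (411, -139, 2).
Normal n = (Shot 1→Shot 2) × (Shot 1→Shot 3) = (2352.9, 6706.1, -17447).
So ∂z/∂E = −n_x/n_z = 0.13486 and ∂z/∂N = −n_y/n_z = 0.38437.
Gradient magnitude |∇z| = √(a² + b²) = √(0.01819 + 0.14774) = 0.40734.
True dip = arctan(0.40734) = 22.2°, dipping toward SSW (azimuth ≈ 199°).

22.2°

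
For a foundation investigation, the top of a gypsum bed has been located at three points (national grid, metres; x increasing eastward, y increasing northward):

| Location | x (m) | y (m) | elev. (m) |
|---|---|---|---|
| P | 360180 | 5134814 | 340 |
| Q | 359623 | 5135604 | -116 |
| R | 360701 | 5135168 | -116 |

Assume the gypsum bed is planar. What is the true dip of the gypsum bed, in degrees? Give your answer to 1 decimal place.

41.1°

Let the plane be z = a·x + b·y + c.
Q−P: −557a + 790b = −456;  R−P: 521a + 354b = −456.
Solving gives a = −0.32659, b = −0.80748.
Gradient magnitude |∇z| = √(a² + b²) = √(0.10666 + 0.65202) = 0.87102.
True dip = arctan(0.87102) = 41.1°, dipping toward NNE (azimuth ≈ 022°).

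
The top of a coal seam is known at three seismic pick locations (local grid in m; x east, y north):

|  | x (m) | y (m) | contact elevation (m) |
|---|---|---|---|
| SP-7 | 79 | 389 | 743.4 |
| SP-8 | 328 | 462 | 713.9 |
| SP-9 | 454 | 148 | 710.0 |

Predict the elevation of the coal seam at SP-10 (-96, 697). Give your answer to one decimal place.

752.8 m

Let the plane be z = a·x + b·y + c.
SP-8−SP-7: 249a + 73b = −29.5;  SP-9−SP-7: 375a − 241b = −33.4.
Solving gives a = −0.10926, b = −0.03142.
Then c = 743.4 − a·79 − b·389 = 764.26.
At (-96, 697): z = 10.5 − 21.9 + 764.26 = 752.8 m.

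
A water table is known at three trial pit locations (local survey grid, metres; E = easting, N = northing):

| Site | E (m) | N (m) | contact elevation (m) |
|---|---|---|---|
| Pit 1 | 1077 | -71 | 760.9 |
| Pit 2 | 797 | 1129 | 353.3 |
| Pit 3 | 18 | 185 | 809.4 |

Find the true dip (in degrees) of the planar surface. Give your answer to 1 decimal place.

21.6°

Two edge vectors: Pit 1→Pit 2 = (-280, 1200, -407.6), Pit 1→Pit 3 = (-1059, 256, 48.5).
Normal n = (Pit 1→Pit 2) × (Pit 1→Pit 3) = (162545.6, 445228.4, 1199120).
So ∂z/∂E = −n_x/n_z = −0.13555 and ∂z/∂N = −n_y/n_z = −0.37130.
Gradient magnitude |∇z| = √(a² + b²) = √(0.01837 + 0.13786) = 0.39527.
True dip = arctan(0.39527) = 21.6°, dipping toward NNE (azimuth ≈ 020°).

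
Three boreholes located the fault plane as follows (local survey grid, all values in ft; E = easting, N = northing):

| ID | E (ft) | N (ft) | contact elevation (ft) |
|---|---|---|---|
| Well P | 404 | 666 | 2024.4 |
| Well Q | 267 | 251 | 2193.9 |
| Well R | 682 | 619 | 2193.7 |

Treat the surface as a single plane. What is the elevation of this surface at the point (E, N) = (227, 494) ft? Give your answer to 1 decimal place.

Two edge vectors: Well P→Well Q = (-137, -415, 169.5), Well P→Well R = (278, -47, 169.3).
Normal n = (Well P→Well Q) × (Well P→Well R) = (-62293, 70315.1, 121809).
So ∂z/∂E = −n_x/n_z = 0.51140 and ∂z/∂N = −n_y/n_z = −0.57726.
Intercept c from Well P: 2024.4 − 206.61 + 384.45 = 2202.25.
At (227, 494): z = 116.1 − 285.2 + 2202.25 = 2033.2 ft.

2033.2 ft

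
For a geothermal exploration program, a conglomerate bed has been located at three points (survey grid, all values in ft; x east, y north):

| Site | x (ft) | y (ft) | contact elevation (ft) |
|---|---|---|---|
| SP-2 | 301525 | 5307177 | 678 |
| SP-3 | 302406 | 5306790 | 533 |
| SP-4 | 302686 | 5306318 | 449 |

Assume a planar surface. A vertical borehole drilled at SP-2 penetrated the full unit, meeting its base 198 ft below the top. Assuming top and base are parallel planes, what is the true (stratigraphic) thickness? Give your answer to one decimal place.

Two edge vectors: SP-2→SP-3 = (881, -387, -145), SP-2→SP-4 = (1161, -859, -229).
Normal n = (SP-2→SP-3) × (SP-2→SP-4) = (-35932, 33404, -307472).
So ∂z/∂x = −n_x/n_z = −0.11686 and ∂z/∂y = −n_y/n_z = 0.10864.
|∇z| = √(a²+b²) = 0.15956, so dip δ = arctan(0.15956) = 9.07°.
True thickness = vertical thickness × cos δ = 198 × cos 9.07° = 195.5 ft.

195.5 ft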